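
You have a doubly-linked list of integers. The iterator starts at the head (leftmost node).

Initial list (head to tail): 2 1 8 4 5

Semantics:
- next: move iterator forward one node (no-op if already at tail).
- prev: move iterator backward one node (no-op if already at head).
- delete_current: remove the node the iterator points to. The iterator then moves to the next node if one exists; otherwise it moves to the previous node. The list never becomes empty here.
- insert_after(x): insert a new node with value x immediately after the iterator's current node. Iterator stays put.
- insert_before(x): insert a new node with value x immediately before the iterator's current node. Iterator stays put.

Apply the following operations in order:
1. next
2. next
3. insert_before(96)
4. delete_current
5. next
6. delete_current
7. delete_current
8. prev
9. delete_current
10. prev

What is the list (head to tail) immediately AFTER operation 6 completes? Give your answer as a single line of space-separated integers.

After 1 (next): list=[2, 1, 8, 4, 5] cursor@1
After 2 (next): list=[2, 1, 8, 4, 5] cursor@8
After 3 (insert_before(96)): list=[2, 1, 96, 8, 4, 5] cursor@8
After 4 (delete_current): list=[2, 1, 96, 4, 5] cursor@4
After 5 (next): list=[2, 1, 96, 4, 5] cursor@5
After 6 (delete_current): list=[2, 1, 96, 4] cursor@4

Answer: 2 1 96 4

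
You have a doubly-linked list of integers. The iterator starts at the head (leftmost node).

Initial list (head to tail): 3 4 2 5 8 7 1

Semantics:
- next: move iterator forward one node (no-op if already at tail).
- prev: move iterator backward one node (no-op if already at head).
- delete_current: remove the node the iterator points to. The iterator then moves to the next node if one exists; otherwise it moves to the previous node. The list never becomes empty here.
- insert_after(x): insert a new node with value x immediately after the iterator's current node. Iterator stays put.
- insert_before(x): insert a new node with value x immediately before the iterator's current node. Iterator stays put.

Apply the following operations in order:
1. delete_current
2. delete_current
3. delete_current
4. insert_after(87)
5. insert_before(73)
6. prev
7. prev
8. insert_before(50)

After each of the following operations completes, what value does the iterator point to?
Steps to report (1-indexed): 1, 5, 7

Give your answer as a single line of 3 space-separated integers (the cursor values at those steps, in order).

Answer: 4 5 73

Derivation:
After 1 (delete_current): list=[4, 2, 5, 8, 7, 1] cursor@4
After 2 (delete_current): list=[2, 5, 8, 7, 1] cursor@2
After 3 (delete_current): list=[5, 8, 7, 1] cursor@5
After 4 (insert_after(87)): list=[5, 87, 8, 7, 1] cursor@5
After 5 (insert_before(73)): list=[73, 5, 87, 8, 7, 1] cursor@5
After 6 (prev): list=[73, 5, 87, 8, 7, 1] cursor@73
After 7 (prev): list=[73, 5, 87, 8, 7, 1] cursor@73
After 8 (insert_before(50)): list=[50, 73, 5, 87, 8, 7, 1] cursor@73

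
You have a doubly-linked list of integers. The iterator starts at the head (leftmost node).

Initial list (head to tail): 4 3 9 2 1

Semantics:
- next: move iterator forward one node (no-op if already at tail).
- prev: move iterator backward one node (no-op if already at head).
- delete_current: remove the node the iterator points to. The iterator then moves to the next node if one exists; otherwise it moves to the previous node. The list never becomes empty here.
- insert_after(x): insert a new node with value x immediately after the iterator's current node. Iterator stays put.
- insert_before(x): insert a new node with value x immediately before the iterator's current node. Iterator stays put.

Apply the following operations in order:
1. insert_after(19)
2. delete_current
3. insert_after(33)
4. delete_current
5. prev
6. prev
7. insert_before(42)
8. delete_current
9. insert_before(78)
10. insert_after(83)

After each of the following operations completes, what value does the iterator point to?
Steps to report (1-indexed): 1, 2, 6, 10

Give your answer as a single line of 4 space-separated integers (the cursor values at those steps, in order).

Answer: 4 19 33 3

Derivation:
After 1 (insert_after(19)): list=[4, 19, 3, 9, 2, 1] cursor@4
After 2 (delete_current): list=[19, 3, 9, 2, 1] cursor@19
After 3 (insert_after(33)): list=[19, 33, 3, 9, 2, 1] cursor@19
After 4 (delete_current): list=[33, 3, 9, 2, 1] cursor@33
After 5 (prev): list=[33, 3, 9, 2, 1] cursor@33
After 6 (prev): list=[33, 3, 9, 2, 1] cursor@33
After 7 (insert_before(42)): list=[42, 33, 3, 9, 2, 1] cursor@33
After 8 (delete_current): list=[42, 3, 9, 2, 1] cursor@3
After 9 (insert_before(78)): list=[42, 78, 3, 9, 2, 1] cursor@3
After 10 (insert_after(83)): list=[42, 78, 3, 83, 9, 2, 1] cursor@3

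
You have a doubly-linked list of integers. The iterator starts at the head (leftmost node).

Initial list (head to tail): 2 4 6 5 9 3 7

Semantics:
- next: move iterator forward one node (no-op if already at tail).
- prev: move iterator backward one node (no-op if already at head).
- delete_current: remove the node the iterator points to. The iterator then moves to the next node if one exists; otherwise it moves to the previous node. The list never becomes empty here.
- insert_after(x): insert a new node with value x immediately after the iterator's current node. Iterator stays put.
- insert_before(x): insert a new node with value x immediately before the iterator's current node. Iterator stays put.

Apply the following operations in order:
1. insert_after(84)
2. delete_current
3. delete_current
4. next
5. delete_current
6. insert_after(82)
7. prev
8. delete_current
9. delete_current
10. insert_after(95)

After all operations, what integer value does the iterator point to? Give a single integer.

Answer: 82

Derivation:
After 1 (insert_after(84)): list=[2, 84, 4, 6, 5, 9, 3, 7] cursor@2
After 2 (delete_current): list=[84, 4, 6, 5, 9, 3, 7] cursor@84
After 3 (delete_current): list=[4, 6, 5, 9, 3, 7] cursor@4
After 4 (next): list=[4, 6, 5, 9, 3, 7] cursor@6
After 5 (delete_current): list=[4, 5, 9, 3, 7] cursor@5
After 6 (insert_after(82)): list=[4, 5, 82, 9, 3, 7] cursor@5
After 7 (prev): list=[4, 5, 82, 9, 3, 7] cursor@4
After 8 (delete_current): list=[5, 82, 9, 3, 7] cursor@5
After 9 (delete_current): list=[82, 9, 3, 7] cursor@82
After 10 (insert_after(95)): list=[82, 95, 9, 3, 7] cursor@82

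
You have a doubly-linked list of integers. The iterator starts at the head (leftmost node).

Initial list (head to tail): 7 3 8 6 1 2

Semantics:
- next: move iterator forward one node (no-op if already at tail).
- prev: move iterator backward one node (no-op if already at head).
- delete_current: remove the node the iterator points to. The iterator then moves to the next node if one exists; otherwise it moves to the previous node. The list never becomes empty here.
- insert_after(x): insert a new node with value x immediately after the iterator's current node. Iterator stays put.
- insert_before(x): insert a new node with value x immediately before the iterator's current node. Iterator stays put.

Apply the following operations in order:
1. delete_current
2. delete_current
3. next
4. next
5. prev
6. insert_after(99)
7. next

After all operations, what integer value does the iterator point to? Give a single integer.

After 1 (delete_current): list=[3, 8, 6, 1, 2] cursor@3
After 2 (delete_current): list=[8, 6, 1, 2] cursor@8
After 3 (next): list=[8, 6, 1, 2] cursor@6
After 4 (next): list=[8, 6, 1, 2] cursor@1
After 5 (prev): list=[8, 6, 1, 2] cursor@6
After 6 (insert_after(99)): list=[8, 6, 99, 1, 2] cursor@6
After 7 (next): list=[8, 6, 99, 1, 2] cursor@99

Answer: 99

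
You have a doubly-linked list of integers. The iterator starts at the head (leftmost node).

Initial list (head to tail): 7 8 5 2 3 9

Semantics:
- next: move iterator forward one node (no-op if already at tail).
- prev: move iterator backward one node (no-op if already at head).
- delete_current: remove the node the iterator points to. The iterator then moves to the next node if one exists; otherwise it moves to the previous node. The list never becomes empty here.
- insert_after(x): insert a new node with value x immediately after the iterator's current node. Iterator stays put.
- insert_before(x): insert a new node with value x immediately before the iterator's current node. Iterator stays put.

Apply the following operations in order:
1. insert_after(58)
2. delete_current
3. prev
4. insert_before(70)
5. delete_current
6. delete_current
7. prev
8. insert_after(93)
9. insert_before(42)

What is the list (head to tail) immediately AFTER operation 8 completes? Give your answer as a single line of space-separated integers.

After 1 (insert_after(58)): list=[7, 58, 8, 5, 2, 3, 9] cursor@7
After 2 (delete_current): list=[58, 8, 5, 2, 3, 9] cursor@58
After 3 (prev): list=[58, 8, 5, 2, 3, 9] cursor@58
After 4 (insert_before(70)): list=[70, 58, 8, 5, 2, 3, 9] cursor@58
After 5 (delete_current): list=[70, 8, 5, 2, 3, 9] cursor@8
After 6 (delete_current): list=[70, 5, 2, 3, 9] cursor@5
After 7 (prev): list=[70, 5, 2, 3, 9] cursor@70
After 8 (insert_after(93)): list=[70, 93, 5, 2, 3, 9] cursor@70

Answer: 70 93 5 2 3 9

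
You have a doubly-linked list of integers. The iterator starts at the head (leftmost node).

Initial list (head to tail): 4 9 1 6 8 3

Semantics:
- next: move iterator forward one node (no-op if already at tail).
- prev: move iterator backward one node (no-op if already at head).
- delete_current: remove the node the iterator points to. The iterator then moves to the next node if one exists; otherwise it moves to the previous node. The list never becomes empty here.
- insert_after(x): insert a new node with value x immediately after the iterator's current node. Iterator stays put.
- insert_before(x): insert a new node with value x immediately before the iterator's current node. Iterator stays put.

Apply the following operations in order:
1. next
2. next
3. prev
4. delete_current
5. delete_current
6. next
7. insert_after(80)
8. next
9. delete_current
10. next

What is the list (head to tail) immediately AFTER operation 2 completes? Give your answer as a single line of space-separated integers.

Answer: 4 9 1 6 8 3

Derivation:
After 1 (next): list=[4, 9, 1, 6, 8, 3] cursor@9
After 2 (next): list=[4, 9, 1, 6, 8, 3] cursor@1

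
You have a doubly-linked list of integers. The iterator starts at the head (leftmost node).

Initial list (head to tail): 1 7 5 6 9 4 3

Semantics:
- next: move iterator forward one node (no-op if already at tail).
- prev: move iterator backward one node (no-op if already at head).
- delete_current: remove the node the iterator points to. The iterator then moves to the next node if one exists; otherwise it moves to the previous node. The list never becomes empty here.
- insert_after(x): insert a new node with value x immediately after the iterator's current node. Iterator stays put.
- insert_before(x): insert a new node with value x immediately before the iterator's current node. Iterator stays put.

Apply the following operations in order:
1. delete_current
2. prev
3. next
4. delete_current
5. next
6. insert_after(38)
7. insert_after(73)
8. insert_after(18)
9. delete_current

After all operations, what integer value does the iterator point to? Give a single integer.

Answer: 18

Derivation:
After 1 (delete_current): list=[7, 5, 6, 9, 4, 3] cursor@7
After 2 (prev): list=[7, 5, 6, 9, 4, 3] cursor@7
After 3 (next): list=[7, 5, 6, 9, 4, 3] cursor@5
After 4 (delete_current): list=[7, 6, 9, 4, 3] cursor@6
After 5 (next): list=[7, 6, 9, 4, 3] cursor@9
After 6 (insert_after(38)): list=[7, 6, 9, 38, 4, 3] cursor@9
After 7 (insert_after(73)): list=[7, 6, 9, 73, 38, 4, 3] cursor@9
After 8 (insert_after(18)): list=[7, 6, 9, 18, 73, 38, 4, 3] cursor@9
After 9 (delete_current): list=[7, 6, 18, 73, 38, 4, 3] cursor@18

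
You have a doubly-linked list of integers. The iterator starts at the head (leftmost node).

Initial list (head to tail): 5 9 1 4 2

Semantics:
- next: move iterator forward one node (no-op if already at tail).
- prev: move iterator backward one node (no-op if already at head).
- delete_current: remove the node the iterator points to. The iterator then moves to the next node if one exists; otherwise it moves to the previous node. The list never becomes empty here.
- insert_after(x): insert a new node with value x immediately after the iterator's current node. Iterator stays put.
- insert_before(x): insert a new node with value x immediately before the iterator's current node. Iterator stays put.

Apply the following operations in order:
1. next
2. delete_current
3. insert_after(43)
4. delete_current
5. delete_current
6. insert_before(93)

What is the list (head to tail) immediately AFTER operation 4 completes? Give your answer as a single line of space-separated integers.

After 1 (next): list=[5, 9, 1, 4, 2] cursor@9
After 2 (delete_current): list=[5, 1, 4, 2] cursor@1
After 3 (insert_after(43)): list=[5, 1, 43, 4, 2] cursor@1
After 4 (delete_current): list=[5, 43, 4, 2] cursor@43

Answer: 5 43 4 2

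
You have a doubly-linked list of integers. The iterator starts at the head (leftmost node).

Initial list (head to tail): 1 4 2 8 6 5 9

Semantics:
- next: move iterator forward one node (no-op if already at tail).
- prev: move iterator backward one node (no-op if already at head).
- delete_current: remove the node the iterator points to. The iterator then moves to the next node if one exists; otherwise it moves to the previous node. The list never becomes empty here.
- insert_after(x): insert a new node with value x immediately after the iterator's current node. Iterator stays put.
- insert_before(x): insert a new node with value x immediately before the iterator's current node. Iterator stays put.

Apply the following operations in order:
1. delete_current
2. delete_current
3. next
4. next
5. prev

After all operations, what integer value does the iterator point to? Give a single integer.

After 1 (delete_current): list=[4, 2, 8, 6, 5, 9] cursor@4
After 2 (delete_current): list=[2, 8, 6, 5, 9] cursor@2
After 3 (next): list=[2, 8, 6, 5, 9] cursor@8
After 4 (next): list=[2, 8, 6, 5, 9] cursor@6
After 5 (prev): list=[2, 8, 6, 5, 9] cursor@8

Answer: 8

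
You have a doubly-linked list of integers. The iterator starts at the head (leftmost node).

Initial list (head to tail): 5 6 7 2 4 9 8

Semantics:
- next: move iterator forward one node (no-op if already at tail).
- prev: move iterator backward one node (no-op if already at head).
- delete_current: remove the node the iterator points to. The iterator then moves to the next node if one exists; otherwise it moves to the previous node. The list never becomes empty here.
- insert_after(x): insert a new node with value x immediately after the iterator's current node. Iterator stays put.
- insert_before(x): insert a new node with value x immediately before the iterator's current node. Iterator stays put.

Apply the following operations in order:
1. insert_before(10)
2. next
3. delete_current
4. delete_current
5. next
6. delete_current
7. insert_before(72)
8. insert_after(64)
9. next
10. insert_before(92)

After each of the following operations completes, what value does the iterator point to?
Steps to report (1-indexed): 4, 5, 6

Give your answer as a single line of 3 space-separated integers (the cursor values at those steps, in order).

Answer: 2 4 9

Derivation:
After 1 (insert_before(10)): list=[10, 5, 6, 7, 2, 4, 9, 8] cursor@5
After 2 (next): list=[10, 5, 6, 7, 2, 4, 9, 8] cursor@6
After 3 (delete_current): list=[10, 5, 7, 2, 4, 9, 8] cursor@7
After 4 (delete_current): list=[10, 5, 2, 4, 9, 8] cursor@2
After 5 (next): list=[10, 5, 2, 4, 9, 8] cursor@4
After 6 (delete_current): list=[10, 5, 2, 9, 8] cursor@9
After 7 (insert_before(72)): list=[10, 5, 2, 72, 9, 8] cursor@9
After 8 (insert_after(64)): list=[10, 5, 2, 72, 9, 64, 8] cursor@9
After 9 (next): list=[10, 5, 2, 72, 9, 64, 8] cursor@64
After 10 (insert_before(92)): list=[10, 5, 2, 72, 9, 92, 64, 8] cursor@64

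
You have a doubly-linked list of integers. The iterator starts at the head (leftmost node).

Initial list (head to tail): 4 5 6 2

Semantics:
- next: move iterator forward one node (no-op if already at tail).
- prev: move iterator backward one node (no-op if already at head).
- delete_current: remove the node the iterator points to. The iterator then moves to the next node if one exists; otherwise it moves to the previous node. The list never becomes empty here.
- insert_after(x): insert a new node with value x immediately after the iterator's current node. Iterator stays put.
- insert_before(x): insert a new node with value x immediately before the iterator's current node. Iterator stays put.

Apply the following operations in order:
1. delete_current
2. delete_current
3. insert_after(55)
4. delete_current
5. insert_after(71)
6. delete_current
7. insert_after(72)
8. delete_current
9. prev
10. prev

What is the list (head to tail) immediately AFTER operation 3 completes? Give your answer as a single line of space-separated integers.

After 1 (delete_current): list=[5, 6, 2] cursor@5
After 2 (delete_current): list=[6, 2] cursor@6
After 3 (insert_after(55)): list=[6, 55, 2] cursor@6

Answer: 6 55 2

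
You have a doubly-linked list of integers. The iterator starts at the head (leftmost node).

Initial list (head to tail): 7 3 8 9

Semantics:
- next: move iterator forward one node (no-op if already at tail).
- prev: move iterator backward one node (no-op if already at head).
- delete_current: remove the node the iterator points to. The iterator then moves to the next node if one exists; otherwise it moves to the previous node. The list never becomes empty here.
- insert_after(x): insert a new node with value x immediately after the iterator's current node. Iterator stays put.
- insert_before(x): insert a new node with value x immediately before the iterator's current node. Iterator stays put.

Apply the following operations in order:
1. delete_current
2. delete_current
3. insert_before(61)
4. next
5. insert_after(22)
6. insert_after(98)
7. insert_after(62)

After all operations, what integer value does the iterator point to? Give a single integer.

After 1 (delete_current): list=[3, 8, 9] cursor@3
After 2 (delete_current): list=[8, 9] cursor@8
After 3 (insert_before(61)): list=[61, 8, 9] cursor@8
After 4 (next): list=[61, 8, 9] cursor@9
After 5 (insert_after(22)): list=[61, 8, 9, 22] cursor@9
After 6 (insert_after(98)): list=[61, 8, 9, 98, 22] cursor@9
After 7 (insert_after(62)): list=[61, 8, 9, 62, 98, 22] cursor@9

Answer: 9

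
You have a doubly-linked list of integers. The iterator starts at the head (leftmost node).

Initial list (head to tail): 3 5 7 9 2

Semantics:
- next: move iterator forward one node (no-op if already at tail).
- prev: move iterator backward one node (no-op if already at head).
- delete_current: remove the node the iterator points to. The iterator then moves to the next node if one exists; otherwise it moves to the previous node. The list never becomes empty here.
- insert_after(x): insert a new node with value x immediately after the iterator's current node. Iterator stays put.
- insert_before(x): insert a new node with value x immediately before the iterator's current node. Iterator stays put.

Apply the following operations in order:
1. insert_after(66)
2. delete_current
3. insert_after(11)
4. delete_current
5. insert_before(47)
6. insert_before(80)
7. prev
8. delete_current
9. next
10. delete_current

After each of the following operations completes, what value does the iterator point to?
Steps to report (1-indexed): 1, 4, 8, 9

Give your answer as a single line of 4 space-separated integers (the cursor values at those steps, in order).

Answer: 3 11 11 5

Derivation:
After 1 (insert_after(66)): list=[3, 66, 5, 7, 9, 2] cursor@3
After 2 (delete_current): list=[66, 5, 7, 9, 2] cursor@66
After 3 (insert_after(11)): list=[66, 11, 5, 7, 9, 2] cursor@66
After 4 (delete_current): list=[11, 5, 7, 9, 2] cursor@11
After 5 (insert_before(47)): list=[47, 11, 5, 7, 9, 2] cursor@11
After 6 (insert_before(80)): list=[47, 80, 11, 5, 7, 9, 2] cursor@11
After 7 (prev): list=[47, 80, 11, 5, 7, 9, 2] cursor@80
After 8 (delete_current): list=[47, 11, 5, 7, 9, 2] cursor@11
After 9 (next): list=[47, 11, 5, 7, 9, 2] cursor@5
After 10 (delete_current): list=[47, 11, 7, 9, 2] cursor@7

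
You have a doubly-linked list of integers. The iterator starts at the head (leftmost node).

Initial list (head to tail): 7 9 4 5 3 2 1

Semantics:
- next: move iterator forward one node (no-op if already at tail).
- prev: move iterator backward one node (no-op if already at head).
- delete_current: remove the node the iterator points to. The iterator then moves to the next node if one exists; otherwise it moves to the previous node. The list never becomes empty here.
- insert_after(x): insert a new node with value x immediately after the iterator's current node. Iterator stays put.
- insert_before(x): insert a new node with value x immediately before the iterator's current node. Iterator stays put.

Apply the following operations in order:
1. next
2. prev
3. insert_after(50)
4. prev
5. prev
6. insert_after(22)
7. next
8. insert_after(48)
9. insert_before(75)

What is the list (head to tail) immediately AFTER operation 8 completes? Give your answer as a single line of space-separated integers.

Answer: 7 22 48 50 9 4 5 3 2 1

Derivation:
After 1 (next): list=[7, 9, 4, 5, 3, 2, 1] cursor@9
After 2 (prev): list=[7, 9, 4, 5, 3, 2, 1] cursor@7
After 3 (insert_after(50)): list=[7, 50, 9, 4, 5, 3, 2, 1] cursor@7
After 4 (prev): list=[7, 50, 9, 4, 5, 3, 2, 1] cursor@7
After 5 (prev): list=[7, 50, 9, 4, 5, 3, 2, 1] cursor@7
After 6 (insert_after(22)): list=[7, 22, 50, 9, 4, 5, 3, 2, 1] cursor@7
After 7 (next): list=[7, 22, 50, 9, 4, 5, 3, 2, 1] cursor@22
After 8 (insert_after(48)): list=[7, 22, 48, 50, 9, 4, 5, 3, 2, 1] cursor@22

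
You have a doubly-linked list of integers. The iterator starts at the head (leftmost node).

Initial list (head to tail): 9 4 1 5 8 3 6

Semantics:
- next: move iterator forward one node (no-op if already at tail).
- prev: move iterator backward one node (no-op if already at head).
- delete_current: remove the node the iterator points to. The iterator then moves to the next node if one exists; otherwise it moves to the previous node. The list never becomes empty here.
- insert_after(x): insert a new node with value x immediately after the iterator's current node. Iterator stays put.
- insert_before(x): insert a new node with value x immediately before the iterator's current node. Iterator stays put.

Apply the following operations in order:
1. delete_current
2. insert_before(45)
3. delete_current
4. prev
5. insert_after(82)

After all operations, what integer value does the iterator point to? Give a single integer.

After 1 (delete_current): list=[4, 1, 5, 8, 3, 6] cursor@4
After 2 (insert_before(45)): list=[45, 4, 1, 5, 8, 3, 6] cursor@4
After 3 (delete_current): list=[45, 1, 5, 8, 3, 6] cursor@1
After 4 (prev): list=[45, 1, 5, 8, 3, 6] cursor@45
After 5 (insert_after(82)): list=[45, 82, 1, 5, 8, 3, 6] cursor@45

Answer: 45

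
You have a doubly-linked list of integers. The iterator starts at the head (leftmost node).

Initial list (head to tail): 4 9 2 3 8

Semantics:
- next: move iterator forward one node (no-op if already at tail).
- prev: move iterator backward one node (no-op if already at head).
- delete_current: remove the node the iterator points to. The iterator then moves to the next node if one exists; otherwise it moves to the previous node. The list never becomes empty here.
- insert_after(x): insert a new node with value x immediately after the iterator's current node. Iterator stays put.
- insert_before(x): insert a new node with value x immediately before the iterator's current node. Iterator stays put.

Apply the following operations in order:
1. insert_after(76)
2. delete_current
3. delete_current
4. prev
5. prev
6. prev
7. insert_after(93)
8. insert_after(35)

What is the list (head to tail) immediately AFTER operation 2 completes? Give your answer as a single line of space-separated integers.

Answer: 76 9 2 3 8

Derivation:
After 1 (insert_after(76)): list=[4, 76, 9, 2, 3, 8] cursor@4
After 2 (delete_current): list=[76, 9, 2, 3, 8] cursor@76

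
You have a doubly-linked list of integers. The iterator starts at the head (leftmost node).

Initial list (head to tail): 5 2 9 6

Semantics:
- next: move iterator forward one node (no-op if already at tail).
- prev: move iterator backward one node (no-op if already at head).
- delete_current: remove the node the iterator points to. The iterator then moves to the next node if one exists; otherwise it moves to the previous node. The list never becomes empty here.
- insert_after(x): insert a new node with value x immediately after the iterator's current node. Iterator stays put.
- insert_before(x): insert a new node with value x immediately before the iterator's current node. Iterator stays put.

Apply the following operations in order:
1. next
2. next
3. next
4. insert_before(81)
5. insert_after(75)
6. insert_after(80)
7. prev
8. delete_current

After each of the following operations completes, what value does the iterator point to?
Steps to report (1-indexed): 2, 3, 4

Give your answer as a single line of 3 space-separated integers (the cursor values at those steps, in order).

After 1 (next): list=[5, 2, 9, 6] cursor@2
After 2 (next): list=[5, 2, 9, 6] cursor@9
After 3 (next): list=[5, 2, 9, 6] cursor@6
After 4 (insert_before(81)): list=[5, 2, 9, 81, 6] cursor@6
After 5 (insert_after(75)): list=[5, 2, 9, 81, 6, 75] cursor@6
After 6 (insert_after(80)): list=[5, 2, 9, 81, 6, 80, 75] cursor@6
After 7 (prev): list=[5, 2, 9, 81, 6, 80, 75] cursor@81
After 8 (delete_current): list=[5, 2, 9, 6, 80, 75] cursor@6

Answer: 9 6 6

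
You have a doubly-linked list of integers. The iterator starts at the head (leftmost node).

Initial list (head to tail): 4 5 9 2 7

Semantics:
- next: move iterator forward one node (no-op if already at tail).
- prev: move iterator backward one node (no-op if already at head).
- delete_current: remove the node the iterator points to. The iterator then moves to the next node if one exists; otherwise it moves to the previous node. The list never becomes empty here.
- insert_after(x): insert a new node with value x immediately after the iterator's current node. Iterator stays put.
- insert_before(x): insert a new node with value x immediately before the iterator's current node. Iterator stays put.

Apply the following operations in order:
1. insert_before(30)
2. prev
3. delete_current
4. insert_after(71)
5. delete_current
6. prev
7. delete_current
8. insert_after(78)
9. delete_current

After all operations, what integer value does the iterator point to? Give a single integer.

After 1 (insert_before(30)): list=[30, 4, 5, 9, 2, 7] cursor@4
After 2 (prev): list=[30, 4, 5, 9, 2, 7] cursor@30
After 3 (delete_current): list=[4, 5, 9, 2, 7] cursor@4
After 4 (insert_after(71)): list=[4, 71, 5, 9, 2, 7] cursor@4
After 5 (delete_current): list=[71, 5, 9, 2, 7] cursor@71
After 6 (prev): list=[71, 5, 9, 2, 7] cursor@71
After 7 (delete_current): list=[5, 9, 2, 7] cursor@5
After 8 (insert_after(78)): list=[5, 78, 9, 2, 7] cursor@5
After 9 (delete_current): list=[78, 9, 2, 7] cursor@78

Answer: 78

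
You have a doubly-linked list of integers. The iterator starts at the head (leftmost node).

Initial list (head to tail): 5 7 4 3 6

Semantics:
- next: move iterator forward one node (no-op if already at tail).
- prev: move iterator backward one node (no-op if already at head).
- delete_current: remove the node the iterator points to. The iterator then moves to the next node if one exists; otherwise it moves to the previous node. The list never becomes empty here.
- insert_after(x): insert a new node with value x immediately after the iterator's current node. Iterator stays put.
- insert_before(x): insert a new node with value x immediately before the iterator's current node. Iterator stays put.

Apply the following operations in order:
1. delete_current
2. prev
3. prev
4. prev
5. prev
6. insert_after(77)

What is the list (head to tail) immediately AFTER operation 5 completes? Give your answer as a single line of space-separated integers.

Answer: 7 4 3 6

Derivation:
After 1 (delete_current): list=[7, 4, 3, 6] cursor@7
After 2 (prev): list=[7, 4, 3, 6] cursor@7
After 3 (prev): list=[7, 4, 3, 6] cursor@7
After 4 (prev): list=[7, 4, 3, 6] cursor@7
After 5 (prev): list=[7, 4, 3, 6] cursor@7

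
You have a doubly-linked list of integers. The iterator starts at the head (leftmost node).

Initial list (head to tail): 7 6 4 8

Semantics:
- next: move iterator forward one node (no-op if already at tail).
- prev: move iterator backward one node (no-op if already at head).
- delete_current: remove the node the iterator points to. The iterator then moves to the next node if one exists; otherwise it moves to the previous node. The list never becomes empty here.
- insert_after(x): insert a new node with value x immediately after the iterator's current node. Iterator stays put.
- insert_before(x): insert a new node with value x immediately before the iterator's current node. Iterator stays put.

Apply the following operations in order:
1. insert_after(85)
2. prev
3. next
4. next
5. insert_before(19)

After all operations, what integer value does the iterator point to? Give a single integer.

After 1 (insert_after(85)): list=[7, 85, 6, 4, 8] cursor@7
After 2 (prev): list=[7, 85, 6, 4, 8] cursor@7
After 3 (next): list=[7, 85, 6, 4, 8] cursor@85
After 4 (next): list=[7, 85, 6, 4, 8] cursor@6
After 5 (insert_before(19)): list=[7, 85, 19, 6, 4, 8] cursor@6

Answer: 6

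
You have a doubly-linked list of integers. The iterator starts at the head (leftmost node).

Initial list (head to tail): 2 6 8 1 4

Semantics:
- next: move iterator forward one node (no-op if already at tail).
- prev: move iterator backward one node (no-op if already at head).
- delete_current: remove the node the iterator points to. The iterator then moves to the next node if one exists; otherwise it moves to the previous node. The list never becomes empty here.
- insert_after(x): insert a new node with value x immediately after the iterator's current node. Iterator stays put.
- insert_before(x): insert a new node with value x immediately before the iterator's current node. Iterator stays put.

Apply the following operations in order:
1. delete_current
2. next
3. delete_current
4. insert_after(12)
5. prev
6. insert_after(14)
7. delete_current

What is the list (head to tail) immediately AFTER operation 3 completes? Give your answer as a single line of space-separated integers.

Answer: 6 1 4

Derivation:
After 1 (delete_current): list=[6, 8, 1, 4] cursor@6
After 2 (next): list=[6, 8, 1, 4] cursor@8
After 3 (delete_current): list=[6, 1, 4] cursor@1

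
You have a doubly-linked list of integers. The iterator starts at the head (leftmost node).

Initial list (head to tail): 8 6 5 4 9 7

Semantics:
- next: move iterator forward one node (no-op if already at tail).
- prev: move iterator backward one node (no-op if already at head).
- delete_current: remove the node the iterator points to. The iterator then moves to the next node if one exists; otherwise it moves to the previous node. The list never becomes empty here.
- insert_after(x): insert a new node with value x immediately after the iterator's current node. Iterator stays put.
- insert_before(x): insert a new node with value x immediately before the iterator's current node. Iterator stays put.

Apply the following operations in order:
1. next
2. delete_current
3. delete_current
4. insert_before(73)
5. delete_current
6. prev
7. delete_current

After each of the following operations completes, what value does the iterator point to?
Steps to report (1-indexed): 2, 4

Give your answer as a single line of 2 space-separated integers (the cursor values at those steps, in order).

After 1 (next): list=[8, 6, 5, 4, 9, 7] cursor@6
After 2 (delete_current): list=[8, 5, 4, 9, 7] cursor@5
After 3 (delete_current): list=[8, 4, 9, 7] cursor@4
After 4 (insert_before(73)): list=[8, 73, 4, 9, 7] cursor@4
After 5 (delete_current): list=[8, 73, 9, 7] cursor@9
After 6 (prev): list=[8, 73, 9, 7] cursor@73
After 7 (delete_current): list=[8, 9, 7] cursor@9

Answer: 5 4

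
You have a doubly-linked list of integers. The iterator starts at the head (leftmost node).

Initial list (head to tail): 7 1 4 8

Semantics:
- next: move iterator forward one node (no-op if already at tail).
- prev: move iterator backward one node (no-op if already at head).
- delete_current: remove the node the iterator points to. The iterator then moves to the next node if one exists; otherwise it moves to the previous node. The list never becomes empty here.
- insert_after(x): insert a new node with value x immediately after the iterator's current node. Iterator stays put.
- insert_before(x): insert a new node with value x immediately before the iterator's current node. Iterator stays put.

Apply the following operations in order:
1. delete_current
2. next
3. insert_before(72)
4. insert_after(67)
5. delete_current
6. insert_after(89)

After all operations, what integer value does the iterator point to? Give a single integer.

Answer: 67

Derivation:
After 1 (delete_current): list=[1, 4, 8] cursor@1
After 2 (next): list=[1, 4, 8] cursor@4
After 3 (insert_before(72)): list=[1, 72, 4, 8] cursor@4
After 4 (insert_after(67)): list=[1, 72, 4, 67, 8] cursor@4
After 5 (delete_current): list=[1, 72, 67, 8] cursor@67
After 6 (insert_after(89)): list=[1, 72, 67, 89, 8] cursor@67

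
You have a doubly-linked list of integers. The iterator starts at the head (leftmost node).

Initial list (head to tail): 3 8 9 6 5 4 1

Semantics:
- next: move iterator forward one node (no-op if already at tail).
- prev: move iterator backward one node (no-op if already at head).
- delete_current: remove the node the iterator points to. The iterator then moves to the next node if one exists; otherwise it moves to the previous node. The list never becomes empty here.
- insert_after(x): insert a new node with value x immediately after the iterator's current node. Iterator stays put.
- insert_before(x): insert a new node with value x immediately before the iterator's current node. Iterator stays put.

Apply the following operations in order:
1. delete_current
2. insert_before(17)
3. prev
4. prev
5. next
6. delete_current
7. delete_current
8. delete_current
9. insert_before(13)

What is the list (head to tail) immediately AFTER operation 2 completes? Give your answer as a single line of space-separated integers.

Answer: 17 8 9 6 5 4 1

Derivation:
After 1 (delete_current): list=[8, 9, 6, 5, 4, 1] cursor@8
After 2 (insert_before(17)): list=[17, 8, 9, 6, 5, 4, 1] cursor@8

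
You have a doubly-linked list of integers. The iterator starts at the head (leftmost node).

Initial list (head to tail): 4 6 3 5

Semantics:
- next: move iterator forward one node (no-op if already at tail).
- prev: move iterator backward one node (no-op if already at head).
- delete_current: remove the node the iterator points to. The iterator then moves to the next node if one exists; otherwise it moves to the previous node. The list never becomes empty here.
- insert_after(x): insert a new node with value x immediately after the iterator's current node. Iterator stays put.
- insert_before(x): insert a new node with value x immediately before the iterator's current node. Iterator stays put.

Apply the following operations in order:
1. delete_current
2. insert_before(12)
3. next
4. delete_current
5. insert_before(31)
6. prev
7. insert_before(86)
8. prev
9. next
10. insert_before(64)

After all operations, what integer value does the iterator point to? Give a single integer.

Answer: 31

Derivation:
After 1 (delete_current): list=[6, 3, 5] cursor@6
After 2 (insert_before(12)): list=[12, 6, 3, 5] cursor@6
After 3 (next): list=[12, 6, 3, 5] cursor@3
After 4 (delete_current): list=[12, 6, 5] cursor@5
After 5 (insert_before(31)): list=[12, 6, 31, 5] cursor@5
After 6 (prev): list=[12, 6, 31, 5] cursor@31
After 7 (insert_before(86)): list=[12, 6, 86, 31, 5] cursor@31
After 8 (prev): list=[12, 6, 86, 31, 5] cursor@86
After 9 (next): list=[12, 6, 86, 31, 5] cursor@31
After 10 (insert_before(64)): list=[12, 6, 86, 64, 31, 5] cursor@31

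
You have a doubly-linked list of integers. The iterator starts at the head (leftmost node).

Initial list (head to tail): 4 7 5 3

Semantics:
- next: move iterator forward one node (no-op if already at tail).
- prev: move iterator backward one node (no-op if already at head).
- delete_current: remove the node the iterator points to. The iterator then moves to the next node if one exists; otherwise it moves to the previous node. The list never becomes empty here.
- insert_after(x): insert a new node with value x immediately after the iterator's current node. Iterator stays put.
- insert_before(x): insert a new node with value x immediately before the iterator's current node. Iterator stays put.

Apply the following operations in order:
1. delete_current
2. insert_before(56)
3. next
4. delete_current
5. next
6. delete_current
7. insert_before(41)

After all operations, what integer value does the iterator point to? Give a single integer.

Answer: 7

Derivation:
After 1 (delete_current): list=[7, 5, 3] cursor@7
After 2 (insert_before(56)): list=[56, 7, 5, 3] cursor@7
After 3 (next): list=[56, 7, 5, 3] cursor@5
After 4 (delete_current): list=[56, 7, 3] cursor@3
After 5 (next): list=[56, 7, 3] cursor@3
After 6 (delete_current): list=[56, 7] cursor@7
After 7 (insert_before(41)): list=[56, 41, 7] cursor@7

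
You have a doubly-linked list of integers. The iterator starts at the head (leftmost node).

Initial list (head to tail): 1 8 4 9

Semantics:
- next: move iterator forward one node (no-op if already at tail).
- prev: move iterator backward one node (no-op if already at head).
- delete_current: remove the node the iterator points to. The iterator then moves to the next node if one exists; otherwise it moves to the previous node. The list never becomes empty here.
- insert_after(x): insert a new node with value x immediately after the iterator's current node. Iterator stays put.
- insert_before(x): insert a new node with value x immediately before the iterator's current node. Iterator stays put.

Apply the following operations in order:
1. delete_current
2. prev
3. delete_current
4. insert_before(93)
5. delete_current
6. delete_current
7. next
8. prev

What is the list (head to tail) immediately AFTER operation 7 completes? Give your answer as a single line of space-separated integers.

Answer: 93

Derivation:
After 1 (delete_current): list=[8, 4, 9] cursor@8
After 2 (prev): list=[8, 4, 9] cursor@8
After 3 (delete_current): list=[4, 9] cursor@4
After 4 (insert_before(93)): list=[93, 4, 9] cursor@4
After 5 (delete_current): list=[93, 9] cursor@9
After 6 (delete_current): list=[93] cursor@93
After 7 (next): list=[93] cursor@93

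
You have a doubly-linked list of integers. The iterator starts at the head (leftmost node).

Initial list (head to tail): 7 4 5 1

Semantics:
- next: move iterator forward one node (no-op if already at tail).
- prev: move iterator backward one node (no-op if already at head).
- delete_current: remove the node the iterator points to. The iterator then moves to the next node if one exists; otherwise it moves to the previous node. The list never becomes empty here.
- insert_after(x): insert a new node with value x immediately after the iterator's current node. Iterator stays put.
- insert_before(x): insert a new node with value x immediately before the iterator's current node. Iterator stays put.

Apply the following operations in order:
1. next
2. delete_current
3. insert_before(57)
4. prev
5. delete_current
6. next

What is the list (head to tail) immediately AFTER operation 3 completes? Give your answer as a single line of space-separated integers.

Answer: 7 57 5 1

Derivation:
After 1 (next): list=[7, 4, 5, 1] cursor@4
After 2 (delete_current): list=[7, 5, 1] cursor@5
After 3 (insert_before(57)): list=[7, 57, 5, 1] cursor@5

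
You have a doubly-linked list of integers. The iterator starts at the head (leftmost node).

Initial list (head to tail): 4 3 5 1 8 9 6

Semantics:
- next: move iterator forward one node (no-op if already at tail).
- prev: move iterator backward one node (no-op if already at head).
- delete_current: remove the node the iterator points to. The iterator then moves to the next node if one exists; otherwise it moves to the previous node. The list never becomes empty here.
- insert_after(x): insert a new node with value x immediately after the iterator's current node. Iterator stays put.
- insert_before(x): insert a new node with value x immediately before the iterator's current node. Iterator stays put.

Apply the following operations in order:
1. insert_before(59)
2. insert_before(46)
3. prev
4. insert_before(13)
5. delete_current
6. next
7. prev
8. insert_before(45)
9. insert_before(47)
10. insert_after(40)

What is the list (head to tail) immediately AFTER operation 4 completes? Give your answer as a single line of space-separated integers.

Answer: 59 13 46 4 3 5 1 8 9 6

Derivation:
After 1 (insert_before(59)): list=[59, 4, 3, 5, 1, 8, 9, 6] cursor@4
After 2 (insert_before(46)): list=[59, 46, 4, 3, 5, 1, 8, 9, 6] cursor@4
After 3 (prev): list=[59, 46, 4, 3, 5, 1, 8, 9, 6] cursor@46
After 4 (insert_before(13)): list=[59, 13, 46, 4, 3, 5, 1, 8, 9, 6] cursor@46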